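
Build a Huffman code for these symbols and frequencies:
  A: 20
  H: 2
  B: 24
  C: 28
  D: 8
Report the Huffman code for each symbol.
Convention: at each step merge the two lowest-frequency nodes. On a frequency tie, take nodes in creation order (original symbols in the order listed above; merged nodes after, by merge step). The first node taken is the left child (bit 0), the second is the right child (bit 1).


Huffman tree construction:
Step 1: Merge H(2) + D(8) = 10
Step 2: Merge (H+D)(10) + A(20) = 30
Step 3: Merge B(24) + C(28) = 52
Step 4: Merge ((H+D)+A)(30) + (B+C)(52) = 82
Read each symbol's code off the tree from the root (left child = 0, right child = 1).

Codes:
  A: 01 (length 2)
  H: 000 (length 3)
  B: 10 (length 2)
  C: 11 (length 2)
  D: 001 (length 3)
Average code length: 174/82 = 2.1220 bits/symbol


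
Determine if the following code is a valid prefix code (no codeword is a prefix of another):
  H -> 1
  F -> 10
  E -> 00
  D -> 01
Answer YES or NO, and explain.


Checking each pair (does one codeword prefix another?):
  H='1' vs F='10': prefix -- VIOLATION

NO -- this is NOT a valid prefix code. H (1) is a prefix of F (10).


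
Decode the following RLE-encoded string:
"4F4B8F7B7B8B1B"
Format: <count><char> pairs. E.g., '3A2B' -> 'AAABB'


Expanding each <count><char> pair:
  4F -> 'FFFF'
  4B -> 'BBBB'
  8F -> 'FFFFFFFF'
  7B -> 'BBBBBBB'
  7B -> 'BBBBBBB'
  8B -> 'BBBBBBBB'
  1B -> 'B'

Decoded = FFFFBBBBFFFFFFFFBBBBBBBBBBBBBBBBBBBBBBB


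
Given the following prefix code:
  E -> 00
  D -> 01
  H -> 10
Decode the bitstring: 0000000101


Decoding step by step:
Bits 00 -> E
Bits 00 -> E
Bits 00 -> E
Bits 01 -> D
Bits 01 -> D


Decoded message: EEEDD


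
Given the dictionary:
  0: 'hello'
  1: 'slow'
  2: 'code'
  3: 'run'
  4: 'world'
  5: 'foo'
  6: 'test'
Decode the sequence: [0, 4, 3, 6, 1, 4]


Look up each index in the dictionary:
  0 -> 'hello'
  4 -> 'world'
  3 -> 'run'
  6 -> 'test'
  1 -> 'slow'
  4 -> 'world'

Decoded: "hello world run test slow world"


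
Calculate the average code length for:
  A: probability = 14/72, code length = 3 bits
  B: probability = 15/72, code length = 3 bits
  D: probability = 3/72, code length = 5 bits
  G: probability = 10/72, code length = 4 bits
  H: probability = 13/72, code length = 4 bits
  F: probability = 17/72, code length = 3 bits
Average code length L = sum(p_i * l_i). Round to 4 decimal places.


Weighted contributions p_i * l_i:
  A: (14/72) * 3 = 42/72
  B: (15/72) * 3 = 45/72
  D: (3/72) * 5 = 15/72
  G: (10/72) * 4 = 40/72
  H: (13/72) * 4 = 52/72
  F: (17/72) * 3 = 51/72
Sum = (42 + 45 + 15 + 40 + 52 + 51)/72 = 245/72

L = 245/72 = 3.4028 bits/symbol


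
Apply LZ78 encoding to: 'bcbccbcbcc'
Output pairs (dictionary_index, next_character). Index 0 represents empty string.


LZ78 encoding steps:
Dictionary: {0: ''}
Step 1: w='' (idx 0), next='b' -> output (0, 'b'), add 'b' as idx 1
Step 2: w='' (idx 0), next='c' -> output (0, 'c'), add 'c' as idx 2
Step 3: w='b' (idx 1), next='c' -> output (1, 'c'), add 'bc' as idx 3
Step 4: w='c' (idx 2), next='b' -> output (2, 'b'), add 'cb' as idx 4
Step 5: w='cb' (idx 4), next='c' -> output (4, 'c'), add 'cbc' as idx 5
Step 6: w='c' (idx 2), end of input -> output (2, '')


Encoded: [(0, 'b'), (0, 'c'), (1, 'c'), (2, 'b'), (4, 'c'), (2, '')]


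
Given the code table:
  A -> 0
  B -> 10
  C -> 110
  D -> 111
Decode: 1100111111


Decoding:
110 -> C
0 -> A
111 -> D
111 -> D


Result: CADD


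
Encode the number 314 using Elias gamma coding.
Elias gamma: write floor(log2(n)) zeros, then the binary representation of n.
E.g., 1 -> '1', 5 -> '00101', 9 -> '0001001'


num_bits = floor(log2(314)) + 1 = 9
leading_zeros = num_bits - 1 = 8
binary(314) = 100111010

Elias gamma(314) = '00000000' + '100111010' = 00000000100111010 (17 bits)


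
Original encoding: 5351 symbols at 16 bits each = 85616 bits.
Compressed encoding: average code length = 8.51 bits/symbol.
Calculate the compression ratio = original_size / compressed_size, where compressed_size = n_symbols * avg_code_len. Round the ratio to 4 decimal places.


original_size = n_symbols * orig_bits = 5351 * 16 = 85616 bits
compressed_size = n_symbols * avg_code_len = 5351 * 8.51 = 45537.01 bits
ratio = original_size / compressed_size = 85616 / 45537.01 = 1.8801

Compression ratio = 1.8801


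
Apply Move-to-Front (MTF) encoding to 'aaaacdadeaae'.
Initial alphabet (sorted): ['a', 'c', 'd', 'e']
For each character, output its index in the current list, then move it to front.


MTF encoding:
'a': index 0 in ['a', 'c', 'd', 'e'] -> ['a', 'c', 'd', 'e']
'a': index 0 in ['a', 'c', 'd', 'e'] -> ['a', 'c', 'd', 'e']
'a': index 0 in ['a', 'c', 'd', 'e'] -> ['a', 'c', 'd', 'e']
'a': index 0 in ['a', 'c', 'd', 'e'] -> ['a', 'c', 'd', 'e']
'c': index 1 in ['a', 'c', 'd', 'e'] -> ['c', 'a', 'd', 'e']
'd': index 2 in ['c', 'a', 'd', 'e'] -> ['d', 'c', 'a', 'e']
'a': index 2 in ['d', 'c', 'a', 'e'] -> ['a', 'd', 'c', 'e']
'd': index 1 in ['a', 'd', 'c', 'e'] -> ['d', 'a', 'c', 'e']
'e': index 3 in ['d', 'a', 'c', 'e'] -> ['e', 'd', 'a', 'c']
'a': index 2 in ['e', 'd', 'a', 'c'] -> ['a', 'e', 'd', 'c']
'a': index 0 in ['a', 'e', 'd', 'c'] -> ['a', 'e', 'd', 'c']
'e': index 1 in ['a', 'e', 'd', 'c'] -> ['e', 'a', 'd', 'c']


Output: [0, 0, 0, 0, 1, 2, 2, 1, 3, 2, 0, 1]


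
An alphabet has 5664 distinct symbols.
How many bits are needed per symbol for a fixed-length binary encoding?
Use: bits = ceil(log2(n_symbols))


log2(5664) = 12.4676
Bracket: 2^12 = 4096 < 5664 <= 2^13 = 8192
So ceil(log2(5664)) = 13

bits = ceil(log2(5664)) = ceil(12.4676) = 13 bits


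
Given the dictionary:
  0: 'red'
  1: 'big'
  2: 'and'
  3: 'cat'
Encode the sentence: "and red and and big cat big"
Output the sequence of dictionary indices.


Look up each word in the dictionary:
  'and' -> 2
  'red' -> 0
  'and' -> 2
  'and' -> 2
  'big' -> 1
  'cat' -> 3
  'big' -> 1

Encoded: [2, 0, 2, 2, 1, 3, 1]


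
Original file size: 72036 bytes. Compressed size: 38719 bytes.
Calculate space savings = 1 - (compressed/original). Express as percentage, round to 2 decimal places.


ratio = compressed/original = 38719/72036 = 0.537495
savings = 1 - ratio = 1 - 0.537495 = 0.462505
as a percentage: 0.462505 * 100 = 46.25%

Space savings = 1 - 38719/72036 = 46.25%


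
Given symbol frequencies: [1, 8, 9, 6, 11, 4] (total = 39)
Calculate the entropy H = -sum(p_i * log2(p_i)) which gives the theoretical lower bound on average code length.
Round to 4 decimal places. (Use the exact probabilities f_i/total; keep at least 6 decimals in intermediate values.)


Per-symbol terms -p_i * log2(p_i) with p_i = f_i/39:
  p = 1/39 = 0.025641: log2(p) = -5.285402, -p*log2(p) = 0.135523
  p = 8/39 = 0.205128: log2(p) = -2.285402, -p*log2(p) = 0.468800
  p = 9/39 = 0.230769: log2(p) = -2.115477, -p*log2(p) = 0.488187
  p = 6/39 = 0.153846: log2(p) = -2.700440, -p*log2(p) = 0.415452
  p = 11/39 = 0.282051: log2(p) = -1.825971, -p*log2(p) = 0.515017
  p = 4/39 = 0.102564: log2(p) = -3.285402, -p*log2(p) = 0.336964
H = 0.135523 + 0.468800 + 0.488187 + 0.415452 + 0.515017 + 0.336964 = 2.359943

H = 2.3599 bits/symbol


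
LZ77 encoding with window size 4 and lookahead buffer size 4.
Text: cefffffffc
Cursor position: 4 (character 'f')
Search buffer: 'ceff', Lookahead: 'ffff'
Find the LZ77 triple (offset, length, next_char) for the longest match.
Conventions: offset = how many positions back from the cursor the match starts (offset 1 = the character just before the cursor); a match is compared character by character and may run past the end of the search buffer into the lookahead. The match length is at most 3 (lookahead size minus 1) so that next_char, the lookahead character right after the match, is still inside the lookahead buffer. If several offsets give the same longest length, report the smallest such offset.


Try each offset into the search buffer:
  offset=1 (pos 3, char 'f'): match length 3
  offset=2 (pos 2, char 'f'): match length 3
  offset=3 (pos 1, char 'e'): match length 0
  offset=4 (pos 0, char 'c'): match length 0
Longest match has length 3, found at offsets 1, 2; take the smallest, offset 1.
next_char = character at position 4 + 3 = 7 -> 'f'

Best match: offset=1, length=3 (matching 'fff' starting at position 3)
LZ77 triple: (1, 3, 'f')


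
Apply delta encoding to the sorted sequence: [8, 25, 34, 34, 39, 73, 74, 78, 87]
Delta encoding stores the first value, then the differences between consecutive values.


First value: 8
Deltas:
  25 - 8 = 17
  34 - 25 = 9
  34 - 34 = 0
  39 - 34 = 5
  73 - 39 = 34
  74 - 73 = 1
  78 - 74 = 4
  87 - 78 = 9


Delta encoded: [8, 17, 9, 0, 5, 34, 1, 4, 9]


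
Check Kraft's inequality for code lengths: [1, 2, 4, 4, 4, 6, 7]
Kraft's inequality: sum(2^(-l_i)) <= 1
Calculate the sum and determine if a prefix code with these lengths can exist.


Sum = 2^(-1) + 2^(-2) + 2^(-4) + 2^(-4) + 2^(-4) + 2^(-6) + 2^(-7)
    = 0.5 + 0.25 + 0.0625 + 0.0625 + 0.0625 + 0.015625 + 0.0078125
    = 123/128 = 0.9609375
Since 0.9609375 <= 1, Kraft's inequality IS satisfied.
A prefix code with these lengths CAN exist.

Kraft sum = 0.9609375. Satisfied.


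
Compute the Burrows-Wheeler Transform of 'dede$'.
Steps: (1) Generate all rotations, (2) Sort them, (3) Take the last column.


Rotations (sorted):
  0: $dede -> last char: e
  1: de$de -> last char: e
  2: dede$ -> last char: $
  3: e$ded -> last char: d
  4: ede$d -> last char: d


BWT = ee$dd


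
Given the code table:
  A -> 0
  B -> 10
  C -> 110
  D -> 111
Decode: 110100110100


Decoding:
110 -> C
10 -> B
0 -> A
110 -> C
10 -> B
0 -> A


Result: CBACBA


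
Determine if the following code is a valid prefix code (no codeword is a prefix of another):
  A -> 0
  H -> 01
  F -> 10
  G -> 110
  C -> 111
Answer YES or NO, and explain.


Checking each pair (does one codeword prefix another?):
  A='0' vs H='01': prefix -- VIOLATION

NO -- this is NOT a valid prefix code. A (0) is a prefix of H (01).


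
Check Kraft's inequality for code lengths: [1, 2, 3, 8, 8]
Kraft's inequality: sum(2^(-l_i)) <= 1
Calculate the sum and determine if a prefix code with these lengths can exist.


Sum = 2^(-1) + 2^(-2) + 2^(-3) + 2^(-8) + 2^(-8)
    = 0.5 + 0.25 + 0.125 + 0.00390625 + 0.00390625
    = 226/256 = 0.8828125
Since 0.8828125 <= 1, Kraft's inequality IS satisfied.
A prefix code with these lengths CAN exist.

Kraft sum = 0.8828125. Satisfied.


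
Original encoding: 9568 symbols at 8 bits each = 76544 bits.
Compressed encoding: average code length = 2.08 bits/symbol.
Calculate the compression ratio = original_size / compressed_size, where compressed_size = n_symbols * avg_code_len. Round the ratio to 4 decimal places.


original_size = n_symbols * orig_bits = 9568 * 8 = 76544 bits
compressed_size = n_symbols * avg_code_len = 9568 * 2.08 = 19901.44 bits
ratio = original_size / compressed_size = 76544 / 19901.44 = 3.8462

Compression ratio = 3.8462


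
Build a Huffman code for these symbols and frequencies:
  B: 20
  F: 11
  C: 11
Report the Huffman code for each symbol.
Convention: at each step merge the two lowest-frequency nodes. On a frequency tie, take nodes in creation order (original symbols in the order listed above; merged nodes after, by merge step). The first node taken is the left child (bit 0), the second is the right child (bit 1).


Huffman tree construction:
Step 1: Merge F(11) + C(11) = 22
Step 2: Merge B(20) + (F+C)(22) = 42
Read each symbol's code off the tree from the root (left child = 0, right child = 1).

Codes:
  B: 0 (length 1)
  F: 10 (length 2)
  C: 11 (length 2)
Average code length: 64/42 = 1.5238 bits/symbol


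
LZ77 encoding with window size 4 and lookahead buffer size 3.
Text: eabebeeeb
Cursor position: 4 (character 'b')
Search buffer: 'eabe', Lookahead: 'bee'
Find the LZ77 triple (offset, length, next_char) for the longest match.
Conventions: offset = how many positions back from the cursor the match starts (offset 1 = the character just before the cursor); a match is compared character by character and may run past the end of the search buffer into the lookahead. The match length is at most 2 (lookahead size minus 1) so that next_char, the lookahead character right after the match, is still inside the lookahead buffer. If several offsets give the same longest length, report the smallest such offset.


Try each offset into the search buffer:
  offset=1 (pos 3, char 'e'): match length 0
  offset=2 (pos 2, char 'b'): match length 2
  offset=3 (pos 1, char 'a'): match length 0
  offset=4 (pos 0, char 'e'): match length 0
Longest match has length 2 at offset 2.
next_char = character at position 4 + 2 = 6 -> 'e'

Best match: offset=2, length=2 (matching 'be' starting at position 2)
LZ77 triple: (2, 2, 'e')


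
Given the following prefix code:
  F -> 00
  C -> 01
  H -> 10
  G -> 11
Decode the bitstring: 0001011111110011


Decoding step by step:
Bits 00 -> F
Bits 01 -> C
Bits 01 -> C
Bits 11 -> G
Bits 11 -> G
Bits 11 -> G
Bits 00 -> F
Bits 11 -> G


Decoded message: FCCGGGFG


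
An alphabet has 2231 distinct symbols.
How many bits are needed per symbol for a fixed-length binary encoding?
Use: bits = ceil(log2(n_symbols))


log2(2231) = 11.1235
Bracket: 2^11 = 2048 < 2231 <= 2^12 = 4096
So ceil(log2(2231)) = 12

bits = ceil(log2(2231)) = ceil(11.1235) = 12 bits


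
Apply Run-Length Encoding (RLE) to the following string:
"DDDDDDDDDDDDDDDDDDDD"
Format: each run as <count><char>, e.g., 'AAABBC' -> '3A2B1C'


Scanning runs left to right:
  i=0: run of 'D' x 20 -> '20D'

RLE = 20D


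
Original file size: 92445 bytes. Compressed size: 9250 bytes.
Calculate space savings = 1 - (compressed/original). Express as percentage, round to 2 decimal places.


ratio = compressed/original = 9250/92445 = 0.100059
savings = 1 - ratio = 1 - 0.100059 = 0.899941
as a percentage: 0.899941 * 100 = 89.99%

Space savings = 1 - 9250/92445 = 89.99%


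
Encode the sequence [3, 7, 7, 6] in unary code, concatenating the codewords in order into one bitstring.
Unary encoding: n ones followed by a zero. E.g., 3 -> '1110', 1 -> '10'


Encode each number as n ones followed by a terminating 0:
  3 -> 1110 (4 bits)
  7 -> 11111110 (8 bits)
  7 -> 11111110 (8 bits)
  6 -> 1111110 (7 bits)
Total length = 4 + 8 + 8 + 7 = 27 bits.

Unary([3, 7, 7, 6]) = 111011111110111111101111110 (27 bits)


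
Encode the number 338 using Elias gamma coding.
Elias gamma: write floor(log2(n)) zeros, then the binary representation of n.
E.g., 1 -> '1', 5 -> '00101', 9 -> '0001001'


num_bits = floor(log2(338)) + 1 = 9
leading_zeros = num_bits - 1 = 8
binary(338) = 101010010

Elias gamma(338) = '00000000' + '101010010' = 00000000101010010 (17 bits)


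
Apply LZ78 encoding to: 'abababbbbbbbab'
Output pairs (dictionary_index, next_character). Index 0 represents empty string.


LZ78 encoding steps:
Dictionary: {0: ''}
Step 1: w='' (idx 0), next='a' -> output (0, 'a'), add 'a' as idx 1
Step 2: w='' (idx 0), next='b' -> output (0, 'b'), add 'b' as idx 2
Step 3: w='a' (idx 1), next='b' -> output (1, 'b'), add 'ab' as idx 3
Step 4: w='ab' (idx 3), next='b' -> output (3, 'b'), add 'abb' as idx 4
Step 5: w='b' (idx 2), next='b' -> output (2, 'b'), add 'bb' as idx 5
Step 6: w='bb' (idx 5), next='b' -> output (5, 'b'), add 'bbb' as idx 6
Step 7: w='ab' (idx 3), end of input -> output (3, '')


Encoded: [(0, 'a'), (0, 'b'), (1, 'b'), (3, 'b'), (2, 'b'), (5, 'b'), (3, '')]


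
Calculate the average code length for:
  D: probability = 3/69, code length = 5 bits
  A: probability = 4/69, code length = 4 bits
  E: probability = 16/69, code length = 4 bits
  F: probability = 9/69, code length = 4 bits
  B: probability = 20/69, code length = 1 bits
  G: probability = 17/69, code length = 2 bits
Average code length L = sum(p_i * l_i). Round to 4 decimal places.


Weighted contributions p_i * l_i:
  D: (3/69) * 5 = 15/69
  A: (4/69) * 4 = 16/69
  E: (16/69) * 4 = 64/69
  F: (9/69) * 4 = 36/69
  B: (20/69) * 1 = 20/69
  G: (17/69) * 2 = 34/69
Sum = (15 + 16 + 64 + 36 + 20 + 34)/69 = 185/69

L = 185/69 = 2.6812 bits/symbol


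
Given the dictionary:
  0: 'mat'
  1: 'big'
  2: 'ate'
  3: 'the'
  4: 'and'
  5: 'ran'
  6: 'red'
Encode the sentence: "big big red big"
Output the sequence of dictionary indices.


Look up each word in the dictionary:
  'big' -> 1
  'big' -> 1
  'red' -> 6
  'big' -> 1

Encoded: [1, 1, 6, 1]


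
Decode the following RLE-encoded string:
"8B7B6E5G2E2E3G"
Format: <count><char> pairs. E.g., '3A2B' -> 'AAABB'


Expanding each <count><char> pair:
  8B -> 'BBBBBBBB'
  7B -> 'BBBBBBB'
  6E -> 'EEEEEE'
  5G -> 'GGGGG'
  2E -> 'EE'
  2E -> 'EE'
  3G -> 'GGG'

Decoded = BBBBBBBBBBBBBBBEEEEEEGGGGGEEEEGGG


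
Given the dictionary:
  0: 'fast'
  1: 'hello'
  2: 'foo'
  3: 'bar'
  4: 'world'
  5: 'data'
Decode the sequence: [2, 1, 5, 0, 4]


Look up each index in the dictionary:
  2 -> 'foo'
  1 -> 'hello'
  5 -> 'data'
  0 -> 'fast'
  4 -> 'world'

Decoded: "foo hello data fast world"


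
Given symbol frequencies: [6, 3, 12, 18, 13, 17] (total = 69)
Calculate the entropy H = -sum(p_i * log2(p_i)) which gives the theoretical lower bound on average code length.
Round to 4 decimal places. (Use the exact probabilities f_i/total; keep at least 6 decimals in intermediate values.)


Per-symbol terms -p_i * log2(p_i) with p_i = f_i/69:
  p = 6/69 = 0.086957: log2(p) = -3.523562, -p*log2(p) = 0.306397
  p = 3/69 = 0.043478: log2(p) = -4.523562, -p*log2(p) = 0.196677
  p = 12/69 = 0.173913: log2(p) = -2.523562, -p*log2(p) = 0.438880
  p = 18/69 = 0.260870: log2(p) = -1.938599, -p*log2(p) = 0.505722
  p = 13/69 = 0.188406: log2(p) = -2.408085, -p*log2(p) = 0.453697
  p = 17/69 = 0.246377: log2(p) = -2.021062, -p*log2(p) = 0.497943
H = 0.306397 + 0.196677 + 0.438880 + 0.505722 + 0.453697 + 0.497943 = 2.399316

H = 2.3993 bits/symbol


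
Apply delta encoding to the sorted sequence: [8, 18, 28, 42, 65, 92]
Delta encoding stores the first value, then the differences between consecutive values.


First value: 8
Deltas:
  18 - 8 = 10
  28 - 18 = 10
  42 - 28 = 14
  65 - 42 = 23
  92 - 65 = 27


Delta encoded: [8, 10, 10, 14, 23, 27]


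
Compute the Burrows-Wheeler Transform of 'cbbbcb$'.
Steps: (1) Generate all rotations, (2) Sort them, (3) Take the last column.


Rotations (sorted):
  0: $cbbbcb -> last char: b
  1: b$cbbbc -> last char: c
  2: bbbcb$c -> last char: c
  3: bbcb$cb -> last char: b
  4: bcb$cbb -> last char: b
  5: cb$cbbb -> last char: b
  6: cbbbcb$ -> last char: $


BWT = bccbbb$


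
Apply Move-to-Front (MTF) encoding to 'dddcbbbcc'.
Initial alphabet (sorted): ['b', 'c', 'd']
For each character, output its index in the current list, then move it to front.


MTF encoding:
'd': index 2 in ['b', 'c', 'd'] -> ['d', 'b', 'c']
'd': index 0 in ['d', 'b', 'c'] -> ['d', 'b', 'c']
'd': index 0 in ['d', 'b', 'c'] -> ['d', 'b', 'c']
'c': index 2 in ['d', 'b', 'c'] -> ['c', 'd', 'b']
'b': index 2 in ['c', 'd', 'b'] -> ['b', 'c', 'd']
'b': index 0 in ['b', 'c', 'd'] -> ['b', 'c', 'd']
'b': index 0 in ['b', 'c', 'd'] -> ['b', 'c', 'd']
'c': index 1 in ['b', 'c', 'd'] -> ['c', 'b', 'd']
'c': index 0 in ['c', 'b', 'd'] -> ['c', 'b', 'd']


Output: [2, 0, 0, 2, 2, 0, 0, 1, 0]


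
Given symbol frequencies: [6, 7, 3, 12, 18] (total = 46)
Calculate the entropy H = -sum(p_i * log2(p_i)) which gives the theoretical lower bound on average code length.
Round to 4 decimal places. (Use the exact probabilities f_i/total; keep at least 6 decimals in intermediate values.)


Per-symbol terms -p_i * log2(p_i) with p_i = f_i/46:
  p = 6/46 = 0.130435: log2(p) = -2.938599, -p*log2(p) = 0.383296
  p = 7/46 = 0.152174: log2(p) = -2.716207, -p*log2(p) = 0.413336
  p = 3/46 = 0.065217: log2(p) = -3.938599, -p*log2(p) = 0.256865
  p = 12/46 = 0.260870: log2(p) = -1.938599, -p*log2(p) = 0.505722
  p = 18/46 = 0.391304: log2(p) = -1.353637, -p*log2(p) = 0.529684
H = 0.383296 + 0.413336 + 0.256865 + 0.505722 + 0.529684 = 2.088903

H = 2.0889 bits/symbol


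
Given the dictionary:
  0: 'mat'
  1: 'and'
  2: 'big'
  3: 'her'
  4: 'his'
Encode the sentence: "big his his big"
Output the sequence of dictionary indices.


Look up each word in the dictionary:
  'big' -> 2
  'his' -> 4
  'his' -> 4
  'big' -> 2

Encoded: [2, 4, 4, 2]


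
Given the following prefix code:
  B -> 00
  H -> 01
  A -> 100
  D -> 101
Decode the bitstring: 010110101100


Decoding step by step:
Bits 01 -> H
Bits 01 -> H
Bits 101 -> D
Bits 01 -> H
Bits 100 -> A


Decoded message: HHDHA


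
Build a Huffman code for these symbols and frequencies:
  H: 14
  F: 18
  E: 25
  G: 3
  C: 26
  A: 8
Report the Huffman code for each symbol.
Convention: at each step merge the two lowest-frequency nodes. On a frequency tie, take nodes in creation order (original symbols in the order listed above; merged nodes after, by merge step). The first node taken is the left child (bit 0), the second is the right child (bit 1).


Huffman tree construction:
Step 1: Merge G(3) + A(8) = 11
Step 2: Merge (G+A)(11) + H(14) = 25
Step 3: Merge F(18) + E(25) = 43
Step 4: Merge ((G+A)+H)(25) + C(26) = 51
Step 5: Merge (F+E)(43) + (((G+A)+H)+C)(51) = 94
Read each symbol's code off the tree from the root (left child = 0, right child = 1).

Codes:
  H: 101 (length 3)
  F: 00 (length 2)
  E: 01 (length 2)
  G: 1000 (length 4)
  C: 11 (length 2)
  A: 1001 (length 4)
Average code length: 224/94 = 2.3830 bits/symbol


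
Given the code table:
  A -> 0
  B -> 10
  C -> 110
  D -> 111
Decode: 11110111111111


Decoding:
111 -> D
10 -> B
111 -> D
111 -> D
111 -> D


Result: DBDDD


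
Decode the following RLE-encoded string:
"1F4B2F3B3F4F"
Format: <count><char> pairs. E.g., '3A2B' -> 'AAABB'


Expanding each <count><char> pair:
  1F -> 'F'
  4B -> 'BBBB'
  2F -> 'FF'
  3B -> 'BBB'
  3F -> 'FFF'
  4F -> 'FFFF'

Decoded = FBBBBFFBBBFFFFFFF


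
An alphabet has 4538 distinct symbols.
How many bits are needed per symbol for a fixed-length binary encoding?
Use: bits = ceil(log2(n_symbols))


log2(4538) = 12.1478
Bracket: 2^12 = 4096 < 4538 <= 2^13 = 8192
So ceil(log2(4538)) = 13

bits = ceil(log2(4538)) = ceil(12.1478) = 13 bits


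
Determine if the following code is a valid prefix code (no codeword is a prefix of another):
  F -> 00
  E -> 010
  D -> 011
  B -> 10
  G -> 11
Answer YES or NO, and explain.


Checking each pair (does one codeword prefix another?):
  F='00' vs E='010': no prefix
  F='00' vs D='011': no prefix
  F='00' vs B='10': no prefix
  F='00' vs G='11': no prefix
  E='010' vs F='00': no prefix
  E='010' vs D='011': no prefix
  E='010' vs B='10': no prefix
  E='010' vs G='11': no prefix
  D='011' vs F='00': no prefix
  D='011' vs E='010': no prefix
  D='011' vs B='10': no prefix
  D='011' vs G='11': no prefix
  B='10' vs F='00': no prefix
  B='10' vs E='010': no prefix
  B='10' vs D='011': no prefix
  B='10' vs G='11': no prefix
  G='11' vs F='00': no prefix
  G='11' vs E='010': no prefix
  G='11' vs D='011': no prefix
  G='11' vs B='10': no prefix
No violation found over all pairs.

YES -- this is a valid prefix code. No codeword is a prefix of any other codeword.


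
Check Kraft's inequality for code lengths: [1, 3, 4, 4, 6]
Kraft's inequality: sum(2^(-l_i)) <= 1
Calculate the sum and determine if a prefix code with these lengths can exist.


Sum = 2^(-1) + 2^(-3) + 2^(-4) + 2^(-4) + 2^(-6)
    = 0.5 + 0.125 + 0.0625 + 0.0625 + 0.015625
    = 49/64 = 0.765625
Since 0.765625 <= 1, Kraft's inequality IS satisfied.
A prefix code with these lengths CAN exist.

Kraft sum = 0.765625. Satisfied.


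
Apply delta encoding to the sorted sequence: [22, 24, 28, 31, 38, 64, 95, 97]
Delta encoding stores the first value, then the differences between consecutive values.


First value: 22
Deltas:
  24 - 22 = 2
  28 - 24 = 4
  31 - 28 = 3
  38 - 31 = 7
  64 - 38 = 26
  95 - 64 = 31
  97 - 95 = 2


Delta encoded: [22, 2, 4, 3, 7, 26, 31, 2]


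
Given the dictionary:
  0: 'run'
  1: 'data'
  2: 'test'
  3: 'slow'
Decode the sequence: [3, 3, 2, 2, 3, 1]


Look up each index in the dictionary:
  3 -> 'slow'
  3 -> 'slow'
  2 -> 'test'
  2 -> 'test'
  3 -> 'slow'
  1 -> 'data'

Decoded: "slow slow test test slow data"


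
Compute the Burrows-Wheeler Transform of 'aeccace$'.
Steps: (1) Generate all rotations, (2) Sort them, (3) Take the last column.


Rotations (sorted):
  0: $aeccace -> last char: e
  1: ace$aecc -> last char: c
  2: aeccace$ -> last char: $
  3: cace$aec -> last char: c
  4: ccace$ae -> last char: e
  5: ce$aecca -> last char: a
  6: e$aeccac -> last char: c
  7: eccace$a -> last char: a


BWT = ec$ceaca


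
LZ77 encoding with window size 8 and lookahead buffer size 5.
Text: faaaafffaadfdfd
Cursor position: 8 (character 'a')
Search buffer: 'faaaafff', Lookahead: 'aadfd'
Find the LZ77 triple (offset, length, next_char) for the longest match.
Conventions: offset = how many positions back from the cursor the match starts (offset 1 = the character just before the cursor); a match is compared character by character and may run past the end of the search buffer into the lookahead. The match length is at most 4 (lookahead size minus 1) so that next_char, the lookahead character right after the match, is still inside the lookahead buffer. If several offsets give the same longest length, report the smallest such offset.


Try each offset into the search buffer:
  offset=1 (pos 7, char 'f'): match length 0
  offset=2 (pos 6, char 'f'): match length 0
  offset=3 (pos 5, char 'f'): match length 0
  offset=4 (pos 4, char 'a'): match length 1
  offset=5 (pos 3, char 'a'): match length 2
  offset=6 (pos 2, char 'a'): match length 2
  offset=7 (pos 1, char 'a'): match length 2
  offset=8 (pos 0, char 'f'): match length 0
Longest match has length 2, found at offsets 5, 6, 7; take the smallest, offset 5.
next_char = character at position 8 + 2 = 10 -> 'd'

Best match: offset=5, length=2 (matching 'aa' starting at position 3)
LZ77 triple: (5, 2, 'd')


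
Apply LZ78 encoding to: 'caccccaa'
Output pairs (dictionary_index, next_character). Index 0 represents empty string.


LZ78 encoding steps:
Dictionary: {0: ''}
Step 1: w='' (idx 0), next='c' -> output (0, 'c'), add 'c' as idx 1
Step 2: w='' (idx 0), next='a' -> output (0, 'a'), add 'a' as idx 2
Step 3: w='c' (idx 1), next='c' -> output (1, 'c'), add 'cc' as idx 3
Step 4: w='cc' (idx 3), next='a' -> output (3, 'a'), add 'cca' as idx 4
Step 5: w='a' (idx 2), end of input -> output (2, '')


Encoded: [(0, 'c'), (0, 'a'), (1, 'c'), (3, 'a'), (2, '')]


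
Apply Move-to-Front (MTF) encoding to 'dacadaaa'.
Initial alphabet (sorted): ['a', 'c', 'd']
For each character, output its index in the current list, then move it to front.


MTF encoding:
'd': index 2 in ['a', 'c', 'd'] -> ['d', 'a', 'c']
'a': index 1 in ['d', 'a', 'c'] -> ['a', 'd', 'c']
'c': index 2 in ['a', 'd', 'c'] -> ['c', 'a', 'd']
'a': index 1 in ['c', 'a', 'd'] -> ['a', 'c', 'd']
'd': index 2 in ['a', 'c', 'd'] -> ['d', 'a', 'c']
'a': index 1 in ['d', 'a', 'c'] -> ['a', 'd', 'c']
'a': index 0 in ['a', 'd', 'c'] -> ['a', 'd', 'c']
'a': index 0 in ['a', 'd', 'c'] -> ['a', 'd', 'c']


Output: [2, 1, 2, 1, 2, 1, 0, 0]


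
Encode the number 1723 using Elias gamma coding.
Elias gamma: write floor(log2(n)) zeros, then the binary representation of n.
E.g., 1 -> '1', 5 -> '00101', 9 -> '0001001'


num_bits = floor(log2(1723)) + 1 = 11
leading_zeros = num_bits - 1 = 10
binary(1723) = 11010111011

Elias gamma(1723) = '0000000000' + '11010111011' = 000000000011010111011 (21 bits)


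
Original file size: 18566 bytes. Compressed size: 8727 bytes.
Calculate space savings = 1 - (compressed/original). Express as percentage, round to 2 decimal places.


ratio = compressed/original = 8727/18566 = 0.470053
savings = 1 - ratio = 1 - 0.470053 = 0.529947
as a percentage: 0.529947 * 100 = 52.99%

Space savings = 1 - 8727/18566 = 52.99%


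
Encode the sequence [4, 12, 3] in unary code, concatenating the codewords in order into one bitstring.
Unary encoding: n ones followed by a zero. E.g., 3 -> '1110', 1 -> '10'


Encode each number as n ones followed by a terminating 0:
  4 -> 11110 (5 bits)
  12 -> 1111111111110 (13 bits)
  3 -> 1110 (4 bits)
Total length = 5 + 13 + 4 = 22 bits.

Unary([4, 12, 3]) = 1111011111111111101110 (22 bits)


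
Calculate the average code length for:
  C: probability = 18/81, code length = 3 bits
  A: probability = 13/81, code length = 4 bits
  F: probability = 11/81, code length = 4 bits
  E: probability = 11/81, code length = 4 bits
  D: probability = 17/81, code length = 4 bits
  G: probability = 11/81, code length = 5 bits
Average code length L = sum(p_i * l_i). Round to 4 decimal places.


Weighted contributions p_i * l_i:
  C: (18/81) * 3 = 54/81
  A: (13/81) * 4 = 52/81
  F: (11/81) * 4 = 44/81
  E: (11/81) * 4 = 44/81
  D: (17/81) * 4 = 68/81
  G: (11/81) * 5 = 55/81
Sum = (54 + 52 + 44 + 44 + 68 + 55)/81 = 317/81

L = 317/81 = 3.9136 bits/symbol


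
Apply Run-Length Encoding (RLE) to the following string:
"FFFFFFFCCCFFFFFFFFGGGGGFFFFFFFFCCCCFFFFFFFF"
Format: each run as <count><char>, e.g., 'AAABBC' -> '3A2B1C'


Scanning runs left to right:
  i=0: run of 'F' x 7 -> '7F'
  i=7: run of 'C' x 3 -> '3C'
  i=10: run of 'F' x 8 -> '8F'
  i=18: run of 'G' x 5 -> '5G'
  i=23: run of 'F' x 8 -> '8F'
  i=31: run of 'C' x 4 -> '4C'
  i=35: run of 'F' x 8 -> '8F'

RLE = 7F3C8F5G8F4C8F


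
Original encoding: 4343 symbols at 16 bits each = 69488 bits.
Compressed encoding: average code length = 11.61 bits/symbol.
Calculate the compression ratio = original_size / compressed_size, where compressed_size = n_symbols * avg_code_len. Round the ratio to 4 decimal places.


original_size = n_symbols * orig_bits = 4343 * 16 = 69488 bits
compressed_size = n_symbols * avg_code_len = 4343 * 11.61 = 50422.23 bits
ratio = original_size / compressed_size = 69488 / 50422.23 = 1.3781

Compression ratio = 1.3781


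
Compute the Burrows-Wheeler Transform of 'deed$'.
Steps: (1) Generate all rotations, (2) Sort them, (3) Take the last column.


Rotations (sorted):
  0: $deed -> last char: d
  1: d$dee -> last char: e
  2: deed$ -> last char: $
  3: ed$de -> last char: e
  4: eed$d -> last char: d


BWT = de$ed


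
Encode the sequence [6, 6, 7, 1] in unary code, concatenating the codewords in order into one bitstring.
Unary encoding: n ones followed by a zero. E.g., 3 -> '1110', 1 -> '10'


Encode each number as n ones followed by a terminating 0:
  6 -> 1111110 (7 bits)
  6 -> 1111110 (7 bits)
  7 -> 11111110 (8 bits)
  1 -> 10 (2 bits)
Total length = 7 + 7 + 8 + 2 = 24 bits.

Unary([6, 6, 7, 1]) = 111111011111101111111010 (24 bits)


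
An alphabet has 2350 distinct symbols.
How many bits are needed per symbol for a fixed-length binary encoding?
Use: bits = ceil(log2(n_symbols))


log2(2350) = 11.1984
Bracket: 2^11 = 2048 < 2350 <= 2^12 = 4096
So ceil(log2(2350)) = 12

bits = ceil(log2(2350)) = ceil(11.1984) = 12 bits


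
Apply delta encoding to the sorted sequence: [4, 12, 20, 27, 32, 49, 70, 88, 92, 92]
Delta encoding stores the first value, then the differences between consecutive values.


First value: 4
Deltas:
  12 - 4 = 8
  20 - 12 = 8
  27 - 20 = 7
  32 - 27 = 5
  49 - 32 = 17
  70 - 49 = 21
  88 - 70 = 18
  92 - 88 = 4
  92 - 92 = 0


Delta encoded: [4, 8, 8, 7, 5, 17, 21, 18, 4, 0]


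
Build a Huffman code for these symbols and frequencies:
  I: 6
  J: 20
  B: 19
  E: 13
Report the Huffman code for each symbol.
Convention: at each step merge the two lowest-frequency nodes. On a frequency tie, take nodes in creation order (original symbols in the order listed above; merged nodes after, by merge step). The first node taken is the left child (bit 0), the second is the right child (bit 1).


Huffman tree construction:
Step 1: Merge I(6) + E(13) = 19
Step 2: Merge B(19) + (I+E)(19) = 38
Step 3: Merge J(20) + (B+(I+E))(38) = 58
Read each symbol's code off the tree from the root (left child = 0, right child = 1).

Codes:
  I: 110 (length 3)
  J: 0 (length 1)
  B: 10 (length 2)
  E: 111 (length 3)
Average code length: 115/58 = 1.9828 bits/symbol


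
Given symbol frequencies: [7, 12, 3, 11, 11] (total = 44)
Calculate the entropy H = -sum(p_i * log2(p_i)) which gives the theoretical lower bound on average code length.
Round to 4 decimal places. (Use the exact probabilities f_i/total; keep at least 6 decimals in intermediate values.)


Per-symbol terms -p_i * log2(p_i) with p_i = f_i/44:
  p = 7/44 = 0.159091: log2(p) = -2.652077, -p*log2(p) = 0.421921
  p = 12/44 = 0.272727: log2(p) = -1.874469, -p*log2(p) = 0.511219
  p = 3/44 = 0.068182: log2(p) = -3.874469, -p*log2(p) = 0.264168
  p = 11/44 = 0.250000: log2(p) = -2.000000, -p*log2(p) = 0.500000
  p = 11/44 = 0.250000: log2(p) = -2.000000, -p*log2(p) = 0.500000
H = 0.421921 + 0.511219 + 0.264168 + 0.500000 + 0.500000 = 2.197308

H = 2.1973 bits/symbol


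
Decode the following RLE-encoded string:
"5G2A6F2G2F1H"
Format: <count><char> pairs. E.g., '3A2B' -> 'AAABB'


Expanding each <count><char> pair:
  5G -> 'GGGGG'
  2A -> 'AA'
  6F -> 'FFFFFF'
  2G -> 'GG'
  2F -> 'FF'
  1H -> 'H'

Decoded = GGGGGAAFFFFFFGGFFH


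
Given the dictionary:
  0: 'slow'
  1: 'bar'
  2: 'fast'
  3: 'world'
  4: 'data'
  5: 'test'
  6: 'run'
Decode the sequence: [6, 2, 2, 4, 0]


Look up each index in the dictionary:
  6 -> 'run'
  2 -> 'fast'
  2 -> 'fast'
  4 -> 'data'
  0 -> 'slow'

Decoded: "run fast fast data slow"


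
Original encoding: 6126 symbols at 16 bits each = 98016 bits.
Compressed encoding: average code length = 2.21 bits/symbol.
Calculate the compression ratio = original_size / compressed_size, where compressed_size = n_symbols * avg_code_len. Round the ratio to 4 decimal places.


original_size = n_symbols * orig_bits = 6126 * 16 = 98016 bits
compressed_size = n_symbols * avg_code_len = 6126 * 2.21 = 13538.46 bits
ratio = original_size / compressed_size = 98016 / 13538.46 = 7.2398

Compression ratio = 7.2398


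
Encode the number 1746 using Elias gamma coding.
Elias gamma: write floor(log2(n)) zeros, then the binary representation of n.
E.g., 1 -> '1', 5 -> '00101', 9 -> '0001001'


num_bits = floor(log2(1746)) + 1 = 11
leading_zeros = num_bits - 1 = 10
binary(1746) = 11011010010

Elias gamma(1746) = '0000000000' + '11011010010' = 000000000011011010010 (21 bits)


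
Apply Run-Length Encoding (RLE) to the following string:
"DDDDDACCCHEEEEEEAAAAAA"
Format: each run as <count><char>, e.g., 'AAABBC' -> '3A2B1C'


Scanning runs left to right:
  i=0: run of 'D' x 5 -> '5D'
  i=5: run of 'A' x 1 -> '1A'
  i=6: run of 'C' x 3 -> '3C'
  i=9: run of 'H' x 1 -> '1H'
  i=10: run of 'E' x 6 -> '6E'
  i=16: run of 'A' x 6 -> '6A'

RLE = 5D1A3C1H6E6A


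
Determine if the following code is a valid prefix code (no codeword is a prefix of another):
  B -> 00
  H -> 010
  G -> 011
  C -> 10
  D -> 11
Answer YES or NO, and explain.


Checking each pair (does one codeword prefix another?):
  B='00' vs H='010': no prefix
  B='00' vs G='011': no prefix
  B='00' vs C='10': no prefix
  B='00' vs D='11': no prefix
  H='010' vs B='00': no prefix
  H='010' vs G='011': no prefix
  H='010' vs C='10': no prefix
  H='010' vs D='11': no prefix
  G='011' vs B='00': no prefix
  G='011' vs H='010': no prefix
  G='011' vs C='10': no prefix
  G='011' vs D='11': no prefix
  C='10' vs B='00': no prefix
  C='10' vs H='010': no prefix
  C='10' vs G='011': no prefix
  C='10' vs D='11': no prefix
  D='11' vs B='00': no prefix
  D='11' vs H='010': no prefix
  D='11' vs G='011': no prefix
  D='11' vs C='10': no prefix
No violation found over all pairs.

YES -- this is a valid prefix code. No codeword is a prefix of any other codeword.


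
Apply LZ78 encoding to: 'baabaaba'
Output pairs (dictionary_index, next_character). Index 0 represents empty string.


LZ78 encoding steps:
Dictionary: {0: ''}
Step 1: w='' (idx 0), next='b' -> output (0, 'b'), add 'b' as idx 1
Step 2: w='' (idx 0), next='a' -> output (0, 'a'), add 'a' as idx 2
Step 3: w='a' (idx 2), next='b' -> output (2, 'b'), add 'ab' as idx 3
Step 4: w='a' (idx 2), next='a' -> output (2, 'a'), add 'aa' as idx 4
Step 5: w='b' (idx 1), next='a' -> output (1, 'a'), add 'ba' as idx 5


Encoded: [(0, 'b'), (0, 'a'), (2, 'b'), (2, 'a'), (1, 'a')]


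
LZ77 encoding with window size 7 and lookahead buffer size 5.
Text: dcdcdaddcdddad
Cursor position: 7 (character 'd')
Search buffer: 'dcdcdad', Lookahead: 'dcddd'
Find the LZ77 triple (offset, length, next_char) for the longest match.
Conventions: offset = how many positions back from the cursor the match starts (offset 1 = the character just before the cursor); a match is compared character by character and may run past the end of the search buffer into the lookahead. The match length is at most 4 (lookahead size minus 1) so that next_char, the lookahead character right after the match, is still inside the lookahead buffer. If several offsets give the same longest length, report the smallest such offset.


Try each offset into the search buffer:
  offset=1 (pos 6, char 'd'): match length 1
  offset=2 (pos 5, char 'a'): match length 0
  offset=3 (pos 4, char 'd'): match length 1
  offset=4 (pos 3, char 'c'): match length 0
  offset=5 (pos 2, char 'd'): match length 3
  offset=6 (pos 1, char 'c'): match length 0
  offset=7 (pos 0, char 'd'): match length 3
Longest match has length 3, found at offsets 5, 7; take the smallest, offset 5.
next_char = character at position 7 + 3 = 10 -> 'd'

Best match: offset=5, length=3 (matching 'dcd' starting at position 2)
LZ77 triple: (5, 3, 'd')


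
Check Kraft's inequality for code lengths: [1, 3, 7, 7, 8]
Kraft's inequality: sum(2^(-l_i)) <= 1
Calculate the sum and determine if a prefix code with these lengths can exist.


Sum = 2^(-1) + 2^(-3) + 2^(-7) + 2^(-7) + 2^(-8)
    = 0.5 + 0.125 + 0.0078125 + 0.0078125 + 0.00390625
    = 165/256 = 0.64453125
Since 0.64453125 <= 1, Kraft's inequality IS satisfied.
A prefix code with these lengths CAN exist.

Kraft sum = 0.64453125. Satisfied.


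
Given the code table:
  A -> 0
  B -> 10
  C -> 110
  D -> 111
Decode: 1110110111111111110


Decoding:
111 -> D
0 -> A
110 -> C
111 -> D
111 -> D
111 -> D
110 -> C


Result: DACDDDC


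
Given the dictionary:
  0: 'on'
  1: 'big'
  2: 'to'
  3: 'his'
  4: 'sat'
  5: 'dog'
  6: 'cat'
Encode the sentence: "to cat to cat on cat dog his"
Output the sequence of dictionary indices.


Look up each word in the dictionary:
  'to' -> 2
  'cat' -> 6
  'to' -> 2
  'cat' -> 6
  'on' -> 0
  'cat' -> 6
  'dog' -> 5
  'his' -> 3

Encoded: [2, 6, 2, 6, 0, 6, 5, 3]


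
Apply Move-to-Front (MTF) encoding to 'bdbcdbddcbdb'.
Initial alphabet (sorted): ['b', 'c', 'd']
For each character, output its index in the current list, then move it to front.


MTF encoding:
'b': index 0 in ['b', 'c', 'd'] -> ['b', 'c', 'd']
'd': index 2 in ['b', 'c', 'd'] -> ['d', 'b', 'c']
'b': index 1 in ['d', 'b', 'c'] -> ['b', 'd', 'c']
'c': index 2 in ['b', 'd', 'c'] -> ['c', 'b', 'd']
'd': index 2 in ['c', 'b', 'd'] -> ['d', 'c', 'b']
'b': index 2 in ['d', 'c', 'b'] -> ['b', 'd', 'c']
'd': index 1 in ['b', 'd', 'c'] -> ['d', 'b', 'c']
'd': index 0 in ['d', 'b', 'c'] -> ['d', 'b', 'c']
'c': index 2 in ['d', 'b', 'c'] -> ['c', 'd', 'b']
'b': index 2 in ['c', 'd', 'b'] -> ['b', 'c', 'd']
'd': index 2 in ['b', 'c', 'd'] -> ['d', 'b', 'c']
'b': index 1 in ['d', 'b', 'c'] -> ['b', 'd', 'c']


Output: [0, 2, 1, 2, 2, 2, 1, 0, 2, 2, 2, 1]


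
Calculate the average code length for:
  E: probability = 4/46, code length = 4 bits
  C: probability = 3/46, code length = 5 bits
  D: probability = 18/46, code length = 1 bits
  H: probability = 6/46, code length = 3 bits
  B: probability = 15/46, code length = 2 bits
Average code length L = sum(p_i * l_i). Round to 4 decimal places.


Weighted contributions p_i * l_i:
  E: (4/46) * 4 = 16/46
  C: (3/46) * 5 = 15/46
  D: (18/46) * 1 = 18/46
  H: (6/46) * 3 = 18/46
  B: (15/46) * 2 = 30/46
Sum = (16 + 15 + 18 + 18 + 30)/46 = 97/46

L = 97/46 = 2.1087 bits/symbol


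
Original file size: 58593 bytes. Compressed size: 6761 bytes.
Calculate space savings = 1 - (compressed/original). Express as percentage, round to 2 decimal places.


ratio = compressed/original = 6761/58593 = 0.115389
savings = 1 - ratio = 1 - 0.115389 = 0.884611
as a percentage: 0.884611 * 100 = 88.46%

Space savings = 1 - 6761/58593 = 88.46%
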